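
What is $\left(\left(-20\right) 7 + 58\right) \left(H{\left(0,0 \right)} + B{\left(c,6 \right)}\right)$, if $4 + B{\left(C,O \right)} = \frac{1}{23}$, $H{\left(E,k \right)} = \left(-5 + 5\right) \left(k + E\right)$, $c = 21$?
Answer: $\frac{7462}{23} \approx 324.43$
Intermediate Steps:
$H{\left(E,k \right)} = 0$ ($H{\left(E,k \right)} = 0 \left(E + k\right) = 0$)
$B{\left(C,O \right)} = - \frac{91}{23}$ ($B{\left(C,O \right)} = -4 + \frac{1}{23} = - \frac{91}{23}$)
$\left(\left(-20\right) 7 + 58\right) \left(H{\left(0,0 \right)} + B{\left(c,6 \right)}\right) = \left(\left(-20\right) 7 + 58\right) \left(0 - \frac{91}{23}\right) = \left(-140 + 58\right) \left(- \frac{91}{23}\right) = \left(-82\right) \left(- \frac{91}{23}\right) = \frac{7462}{23}$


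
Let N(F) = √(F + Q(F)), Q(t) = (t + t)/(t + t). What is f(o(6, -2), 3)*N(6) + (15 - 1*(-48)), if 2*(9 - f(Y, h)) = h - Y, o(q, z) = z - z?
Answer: 63 + 15*√7/2 ≈ 82.843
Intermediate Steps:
Q(t) = 1 (Q(t) = (2*t)/((2*t)) = (2*t)*(1/(2*t)) = 1)
o(q, z) = 0
f(Y, h) = 9 + Y/2 - h/2 (f(Y, h) = 9 - (h - Y)/2 = 9 + (Y/2 - h/2) = 9 + Y/2 - h/2)
N(F) = √(1 + F) (N(F) = √(F + 1) = √(1 + F))
f(o(6, -2), 3)*N(6) + (15 - 1*(-48)) = (9 + (½)*0 - ½*3)*√(1 + 6) + (15 - 1*(-48)) = (9 + 0 - 3/2)*√7 + (15 + 48) = 15*√7/2 + 63 = 63 + 15*√7/2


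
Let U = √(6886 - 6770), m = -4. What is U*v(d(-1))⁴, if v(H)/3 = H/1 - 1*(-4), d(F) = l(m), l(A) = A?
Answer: 0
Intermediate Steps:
d(F) = -4
v(H) = 12 + 3*H (v(H) = 3*(H/1 - 1*(-4)) = 3*(H*1 + 4) = 3*(H + 4) = 3*(4 + H) = 12 + 3*H)
U = 2*√29 (U = √116 = 2*√29 ≈ 10.770)
U*v(d(-1))⁴ = (2*√29)*(12 + 3*(-4))⁴ = (2*√29)*(12 - 12)⁴ = (2*√29)*0⁴ = (2*√29)*0 = 0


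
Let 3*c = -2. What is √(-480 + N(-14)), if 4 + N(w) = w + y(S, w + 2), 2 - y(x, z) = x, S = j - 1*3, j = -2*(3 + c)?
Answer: I*√4395/3 ≈ 22.098*I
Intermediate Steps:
c = -⅔ (c = (⅓)*(-2) = -⅔ ≈ -0.66667)
j = -14/3 (j = -2*(3 - ⅔) = -2*7/3 = -14/3 ≈ -4.6667)
S = -23/3 (S = -14/3 - 1*3 = -14/3 - 3 = -23/3 ≈ -7.6667)
y(x, z) = 2 - x
N(w) = 17/3 + w (N(w) = -4 + (w + (2 - 1*(-23/3))) = -4 + (w + (2 + 23/3)) = -4 + (w + 29/3) = -4 + (29/3 + w) = 17/3 + w)
√(-480 + N(-14)) = √(-480 + (17/3 - 14)) = √(-480 - 25/3) = √(-1465/3) = I*√4395/3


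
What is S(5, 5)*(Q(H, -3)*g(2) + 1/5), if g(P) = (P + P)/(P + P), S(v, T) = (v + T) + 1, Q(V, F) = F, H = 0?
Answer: -154/5 ≈ -30.800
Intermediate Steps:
S(v, T) = 1 + T + v (S(v, T) = (T + v) + 1 = 1 + T + v)
g(P) = 1 (g(P) = (2*P)/((2*P)) = (2*P)*(1/(2*P)) = 1)
S(5, 5)*(Q(H, -3)*g(2) + 1/5) = (1 + 5 + 5)*(-3*1 + 1/5) = 11*(-3 + ⅕) = 11*(-14/5) = -154/5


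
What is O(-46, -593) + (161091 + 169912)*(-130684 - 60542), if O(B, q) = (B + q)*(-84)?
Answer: -63296326002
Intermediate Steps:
O(B, q) = -84*B - 84*q
O(-46, -593) + (161091 + 169912)*(-130684 - 60542) = (-84*(-46) - 84*(-593)) + (161091 + 169912)*(-130684 - 60542) = (3864 + 49812) + 331003*(-191226) = 53676 - 63296379678 = -63296326002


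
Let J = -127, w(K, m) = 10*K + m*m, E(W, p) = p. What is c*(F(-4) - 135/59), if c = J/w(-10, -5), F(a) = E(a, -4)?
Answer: -47117/4425 ≈ -10.648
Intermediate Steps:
w(K, m) = m² + 10*K (w(K, m) = 10*K + m² = m² + 10*K)
F(a) = -4
c = 127/75 (c = -127/((-5)² + 10*(-10)) = -127/(25 - 100) = -127/(-75) = -127*(-1/75) = 127/75 ≈ 1.6933)
c*(F(-4) - 135/59) = 127*(-4 - 135/59)/75 = (127/75)*(-371/59) = -47117/4425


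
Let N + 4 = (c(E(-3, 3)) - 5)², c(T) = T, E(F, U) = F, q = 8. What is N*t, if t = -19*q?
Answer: -9120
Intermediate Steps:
N = 60 (N = -4 + (-3 - 5)² = -4 + (-8)² = -4 + 64 = 60)
t = -152 (t = -19*8 = -152)
N*t = 60*(-152) = -9120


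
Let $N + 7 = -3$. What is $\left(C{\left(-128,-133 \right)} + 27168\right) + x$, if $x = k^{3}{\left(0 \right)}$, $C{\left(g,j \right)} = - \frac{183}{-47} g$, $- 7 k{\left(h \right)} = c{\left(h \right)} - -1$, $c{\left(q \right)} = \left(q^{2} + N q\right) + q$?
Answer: $\frac{429940849}{16121} \approx 26670.0$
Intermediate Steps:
$N = -10$ ($N = -7 - 3 = -10$)
$c{\left(q \right)} = q^{2} - 9 q$ ($c{\left(q \right)} = \left(q^{2} - 10 q\right) + q = q^{2} - 9 q$)
$k{\left(h \right)} = - \frac{1}{7} - \frac{h \left(-9 + h\right)}{7}$ ($k{\left(h \right)} = - \frac{h \left(-9 + h\right) - -1}{7} = - \frac{h \left(-9 + h\right) + 1}{7} = - \frac{1 + h \left(-9 + h\right)}{7} = - \frac{1}{7} - \frac{h \left(-9 + h\right)}{7}$)
$C{\left(g,j \right)} = \frac{183 g}{47}$ ($C{\left(g,j \right)} = \left(-183\right) \left(- \frac{1}{47}\right) g = \frac{183 g}{47}$)
$x = - \frac{1}{343}$ ($x = \left(- \frac{1}{7} - 0 \left(-9 + 0\right)\right)^{3} = \left(- \frac{1}{7} - 0 \left(-9\right)\right)^{3} = \left(- \frac{1}{7} + 0\right)^{3} = \left(- \frac{1}{7}\right)^{3} = - \frac{1}{343} \approx -0.0029155$)
$\left(C{\left(-128,-133 \right)} + 27168\right) + x = \left(\frac{183}{47} \left(-128\right) + 27168\right) - \frac{1}{343} = \left(- \frac{23424}{47} + 27168\right) - \frac{1}{343} = \frac{1253472}{47} - \frac{1}{343} = \frac{429940849}{16121}$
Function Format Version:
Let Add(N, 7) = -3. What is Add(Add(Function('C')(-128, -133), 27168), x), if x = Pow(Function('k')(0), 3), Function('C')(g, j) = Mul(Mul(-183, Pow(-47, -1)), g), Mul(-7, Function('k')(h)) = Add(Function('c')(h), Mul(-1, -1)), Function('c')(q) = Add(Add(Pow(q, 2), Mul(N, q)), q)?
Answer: Rational(429940849, 16121) ≈ 26670.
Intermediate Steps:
N = -10 (N = Add(-7, -3) = -10)
Function('c')(q) = Add(Pow(q, 2), Mul(-9, q)) (Function('c')(q) = Add(Add(Pow(q, 2), Mul(-10, q)), q) = Add(Pow(q, 2), Mul(-9, q)))
Function('k')(h) = Add(Rational(-1, 7), Mul(Rational(-1, 7), h, Add(-9, h))) (Function('k')(h) = Mul(Rational(-1, 7), Add(Mul(h, Add(-9, h)), Mul(-1, -1))) = Mul(Rational(-1, 7), Add(Mul(h, Add(-9, h)), 1)) = Mul(Rational(-1, 7), Add(1, Mul(h, Add(-9, h)))) = Add(Rational(-1, 7), Mul(Rational(-1, 7), h, Add(-9, h))))
Function('C')(g, j) = Mul(Rational(183, 47), g) (Function('C')(g, j) = Mul(Mul(-183, Rational(-1, 47)), g) = Mul(Rational(183, 47), g))
x = Rational(-1, 343) (x = Pow(Add(Rational(-1, 7), Mul(Rational(-1, 7), 0, Add(-9, 0))), 3) = Pow(Add(Rational(-1, 7), Mul(Rational(-1, 7), 0, -9)), 3) = Pow(Add(Rational(-1, 7), 0), 3) = Pow(Rational(-1, 7), 3) = Rational(-1, 343) ≈ -0.0029155)
Add(Add(Function('C')(-128, -133), 27168), x) = Add(Add(Mul(Rational(183, 47), -128), 27168), Rational(-1, 343)) = Add(Add(Rational(-23424, 47), 27168), Rational(-1, 343)) = Add(Rational(1253472, 47), Rational(-1, 343)) = Rational(429940849, 16121)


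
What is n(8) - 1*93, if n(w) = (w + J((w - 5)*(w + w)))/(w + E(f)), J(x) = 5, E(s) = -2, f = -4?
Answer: -545/6 ≈ -90.833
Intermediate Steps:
n(w) = (5 + w)/(-2 + w) (n(w) = (w + 5)/(w - 2) = (5 + w)/(-2 + w))
n(8) - 1*93 = (5 + 8)/(-2 + 8) - 1*93 = 13/6 - 93 = -545/6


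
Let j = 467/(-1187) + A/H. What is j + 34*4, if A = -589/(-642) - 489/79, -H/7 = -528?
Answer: 4310453130773/31786796448 ≈ 135.61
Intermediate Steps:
H = 3696 (H = -7*(-528) = 3696)
A = -267407/50718 (A = -589*(-1/642) - 489*1/79 = 589/642 - 489/79 = -267407/50718 ≈ -5.2724)
j = -12551186155/31786796448 (j = 467/(-1187) - 267407/50718/3696 = 467*(-1/1187) - 267407/50718*1/3696 = -467/1187 - 38201/26779104 = -12551186155/31786796448 ≈ -0.39486)
j + 34*4 = -12551186155/31786796448 + 34*4 = -12551186155/31786796448 + 136 = 4310453130773/31786796448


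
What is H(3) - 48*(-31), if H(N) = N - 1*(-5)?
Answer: 1496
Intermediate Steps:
H(N) = 5 + N (H(N) = N + 5 = 5 + N)
H(3) - 48*(-31) = (5 + 3) - 48*(-31) = 8 + 1488 = 1496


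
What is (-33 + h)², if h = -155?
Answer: 35344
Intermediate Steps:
(-33 + h)² = (-33 - 155)² = (-188)² = 35344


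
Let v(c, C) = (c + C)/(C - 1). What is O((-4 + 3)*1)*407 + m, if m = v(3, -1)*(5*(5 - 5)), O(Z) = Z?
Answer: -407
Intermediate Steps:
v(c, C) = (C + c)/(-1 + C)
m = 0 (m = ((-1 + 3)/(-1 - 1))*(5*(5 - 5)) = (2/(-2))*(5*0) = -½*2*0 = -1*0 = 0)
O((-4 + 3)*1)*407 + m = ((-4 + 3)*1)*407 + 0 = -1*1*407 + 0 = -1*407 + 0 = -407 + 0 = -407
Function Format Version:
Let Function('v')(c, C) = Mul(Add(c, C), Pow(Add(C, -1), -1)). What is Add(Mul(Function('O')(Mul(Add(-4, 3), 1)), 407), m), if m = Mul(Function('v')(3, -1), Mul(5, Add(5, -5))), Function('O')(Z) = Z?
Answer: -407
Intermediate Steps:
Function('v')(c, C) = Mul(Pow(Add(-1, C), -1), Add(C, c)) (Function('v')(c, C) = Mul(Add(C, c), Pow(Add(-1, C), -1)) = Mul(Pow(Add(-1, C), -1), Add(C, c)))
m = 0 (m = Mul(Mul(Pow(Add(-1, -1), -1), Add(-1, 3)), Mul(5, Add(5, -5))) = Mul(Mul(Pow(-2, -1), 2), Mul(5, 0)) = Mul(Mul(Rational(-1, 2), 2), 0) = Mul(-1, 0) = 0)
Add(Mul(Function('O')(Mul(Add(-4, 3), 1)), 407), m) = Add(Mul(Mul(Add(-4, 3), 1), 407), 0) = Add(Mul(Mul(-1, 1), 407), 0) = Add(Mul(-1, 407), 0) = Add(-407, 0) = -407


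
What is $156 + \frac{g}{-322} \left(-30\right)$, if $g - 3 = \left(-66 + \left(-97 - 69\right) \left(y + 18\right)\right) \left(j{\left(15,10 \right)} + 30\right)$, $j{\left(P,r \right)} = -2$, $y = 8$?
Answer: $- \frac{1815279}{161} \approx -11275.0$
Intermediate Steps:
$g = -122693$ ($g = 3 + \left(-66 + \left(-97 - 69\right) \left(8 + 18\right)\right) \left(-2 + 30\right) = 3 + \left(-66 - 4316\right) 28 = 3 - 122696 = -122693$)
$156 + \frac{g}{-322} \left(-30\right) = 156 + - \frac{122693}{-322} \left(-30\right) = 156 + \left(-122693\right) \left(- \frac{1}{322}\right) \left(-30\right) = 156 + \frac{122693}{322} \left(-30\right) = 156 - \frac{1840395}{161} = - \frac{1815279}{161}$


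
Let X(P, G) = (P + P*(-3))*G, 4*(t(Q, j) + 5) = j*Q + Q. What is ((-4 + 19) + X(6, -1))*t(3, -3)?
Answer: -351/2 ≈ -175.50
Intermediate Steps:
t(Q, j) = -5 + Q/4 + Q*j/4 (t(Q, j) = -5 + (j*Q + Q)/4 = -5 + (Q*j + Q)/4 = -5 + (Q + Q*j)/4 = -5 + (Q/4 + Q*j/4) = -5 + Q/4 + Q*j/4)
X(P, G) = -2*G*P (X(P, G) = (P - 3*P)*G = (-2*P)*G = -2*G*P)
((-4 + 19) + X(6, -1))*t(3, -3) = ((-4 + 19) - 2*(-1)*6)*(-5 + (¼)*3 + (¼)*3*(-3)) = (15 + 12)*(-5 + ¾ - 9/4) = 27*(-13/2) = -351/2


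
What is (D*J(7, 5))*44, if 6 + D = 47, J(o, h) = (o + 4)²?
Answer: 218284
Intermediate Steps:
J(o, h) = (4 + o)²
D = 41 (D = -6 + 47 = 41)
(D*J(7, 5))*44 = (41*(4 + 7)²)*44 = (41*11²)*44 = (41*121)*44 = 4961*44 = 218284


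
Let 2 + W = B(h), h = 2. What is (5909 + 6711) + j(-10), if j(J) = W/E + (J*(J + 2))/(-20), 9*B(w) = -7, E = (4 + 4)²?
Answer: 7266791/576 ≈ 12616.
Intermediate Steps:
E = 64 (E = 8² = 64)
B(w) = -7/9 (B(w) = (⅑)*(-7) = -7/9)
W = -25/9 (W = -2 - 7/9 = -25/9 ≈ -2.7778)
j(J) = -25/576 - J*(2 + J)/20 (j(J) = -25/9/64 + (J*(J + 2))/(-20) = -25/9*1/64 + (J*(2 + J))*(-1/20) = -25/576 - J*(2 + J)/20)
(5909 + 6711) + j(-10) = (5909 + 6711) + (-25/576 - 1/20*(-10)*(2 - 10)) = 12620 + (-25/576 - 1/20*(-10)*(-8)) = 12620 + (-25/576 - 4) = 12620 - 2329/576 = 7266791/576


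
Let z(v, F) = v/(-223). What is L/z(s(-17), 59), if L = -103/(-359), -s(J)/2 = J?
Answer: -22969/12206 ≈ -1.8818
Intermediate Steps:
s(J) = -2*J
z(v, F) = -v/223 (z(v, F) = v*(-1/223) = -v/223)
L = 103/359 (L = -103*(-1/359) = 103/359 ≈ 0.28691)
L/z(s(-17), 59) = 103/(359*((-(-2)*(-17)/223))) = 103/(359*((-1/223*34))) = 103/(359*(-34/223)) = (103/359)*(-223/34) = -22969/12206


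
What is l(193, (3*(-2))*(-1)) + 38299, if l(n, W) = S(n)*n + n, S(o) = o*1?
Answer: 75741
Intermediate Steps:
S(o) = o
l(n, W) = n + n² (l(n, W) = n*n + n = n² + n = n + n²)
l(193, (3*(-2))*(-1)) + 38299 = 193*(1 + 193) + 38299 = 193*194 + 38299 = 37442 + 38299 = 75741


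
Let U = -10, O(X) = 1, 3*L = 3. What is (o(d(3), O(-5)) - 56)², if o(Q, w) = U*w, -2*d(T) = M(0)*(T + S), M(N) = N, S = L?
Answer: 4356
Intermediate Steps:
L = 1 (L = (⅓)*3 = 1)
S = 1
d(T) = 0 (d(T) = -0*(T + 1) = -0*(1 + T) = -½*0 = 0)
o(Q, w) = -10*w
(o(d(3), O(-5)) - 56)² = (-10*1 - 56)² = (-10 - 56)² = (-66)² = 4356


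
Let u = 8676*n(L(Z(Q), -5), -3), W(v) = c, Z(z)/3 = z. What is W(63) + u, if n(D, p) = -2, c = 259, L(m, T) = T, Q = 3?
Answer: -17093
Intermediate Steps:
Z(z) = 3*z
W(v) = 259
u = -17352 (u = 8676*(-2) = -17352)
W(63) + u = 259 - 17352 = -17093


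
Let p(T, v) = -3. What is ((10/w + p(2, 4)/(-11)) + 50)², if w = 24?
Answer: 44769481/17424 ≈ 2569.4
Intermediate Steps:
((10/w + p(2, 4)/(-11)) + 50)² = ((10/24 - 3/(-11)) + 50)² = ((10*(1/24) - 3*(-1/11)) + 50)² = ((5/12 + 3/11) + 50)² = (91/132 + 50)² = (6691/132)² = 44769481/17424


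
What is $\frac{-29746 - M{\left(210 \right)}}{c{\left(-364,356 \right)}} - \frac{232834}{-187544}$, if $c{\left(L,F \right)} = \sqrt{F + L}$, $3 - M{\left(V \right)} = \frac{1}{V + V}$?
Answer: $\frac{16631}{13396} + \frac{12494579 i \sqrt{2}}{1680} \approx 1.2415 + 10518.0 i$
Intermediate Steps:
$M{\left(V \right)} = 3 - \frac{1}{2 V}$ ($M{\left(V \right)} = 3 - \frac{1}{V + V} = 3 - \frac{1}{2 V}$)
$\frac{-29746 - M{\left(210 \right)}}{c{\left(-364,356 \right)}} - \frac{232834}{-187544} = \frac{-29746 - \left(3 - \frac{1}{2 \cdot 210}\right)}{\sqrt{356 - 364}} - \frac{232834}{-187544} = \frac{-29746 - \left(3 - \frac{1}{420}\right)}{\sqrt{-8}} - - \frac{16631}{13396} = \frac{-29746 - \left(3 - \frac{1}{420}\right)}{2 i \sqrt{2}} + \frac{16631}{13396} = \left(-29746 - \frac{1259}{420}\right) \left(- \frac{i \sqrt{2}}{4}\right) + \frac{16631}{13396} = - \frac{12494579 \left(- \frac{i \sqrt{2}}{4}\right)}{420} + \frac{16631}{13396} = \frac{12494579 i \sqrt{2}}{1680} + \frac{16631}{13396} = \frac{16631}{13396} + \frac{12494579 i \sqrt{2}}{1680}$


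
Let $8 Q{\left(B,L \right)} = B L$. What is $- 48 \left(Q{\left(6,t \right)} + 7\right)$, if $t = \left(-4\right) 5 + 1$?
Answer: $348$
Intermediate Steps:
$t = -19$ ($t = -20 + 1 = -19$)
$Q{\left(B,L \right)} = \frac{B L}{8}$
$- 48 \left(Q{\left(6,t \right)} + 7\right) = - 48 \left(\frac{1}{8} \cdot 6 \left(-19\right) + 7\right) = - 48 \left(- \frac{57}{4} + 7\right) = \left(-48\right) \left(- \frac{29}{4}\right) = 348$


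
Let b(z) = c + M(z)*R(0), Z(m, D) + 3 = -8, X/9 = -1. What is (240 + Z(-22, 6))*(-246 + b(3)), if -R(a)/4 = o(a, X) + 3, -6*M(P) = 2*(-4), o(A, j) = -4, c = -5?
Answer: -168773/3 ≈ -56258.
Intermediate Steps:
X = -9 (X = 9*(-1) = -9)
Z(m, D) = -11 (Z(m, D) = -3 - 8 = -11)
M(P) = 4/3 (M(P) = -(-4)/3 = -⅙*(-8) = 4/3)
R(a) = 4 (R(a) = -4*(-4 + 3) = -4*(-1) = 4)
b(z) = ⅓ (b(z) = -5 + (4/3)*4 = -5 + 16/3 = ⅓)
(240 + Z(-22, 6))*(-246 + b(3)) = (240 - 11)*(-246 + ⅓) = 229*(-737/3) = -168773/3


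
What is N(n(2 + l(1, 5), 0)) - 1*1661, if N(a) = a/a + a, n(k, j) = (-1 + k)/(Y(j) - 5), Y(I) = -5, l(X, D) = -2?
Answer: -16599/10 ≈ -1659.9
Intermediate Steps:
n(k, j) = ⅒ - k/10 (n(k, j) = (-1 + k)/(-5 - 5) = (-1 + k)/(-10) = (-1 + k)*(-⅒) = ⅒ - k/10)
N(a) = 1 + a
N(n(2 + l(1, 5), 0)) - 1*1661 = (1 + (⅒ - (2 - 2)/10)) - 1*1661 = (1 + (⅒ - ⅒*0)) - 1661 = (1 + (⅒ + 0)) - 1661 = (1 + ⅒) - 1661 = 11/10 - 1661 = -16599/10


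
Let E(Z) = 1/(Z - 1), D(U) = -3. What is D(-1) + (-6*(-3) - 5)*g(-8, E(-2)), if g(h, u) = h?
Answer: -107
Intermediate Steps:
E(Z) = 1/(-1 + Z)
D(-1) + (-6*(-3) - 5)*g(-8, E(-2)) = -3 + (-6*(-3) - 5)*(-8) = -3 + (18 - 5)*(-8) = -3 + 13*(-8) = -3 - 104 = -107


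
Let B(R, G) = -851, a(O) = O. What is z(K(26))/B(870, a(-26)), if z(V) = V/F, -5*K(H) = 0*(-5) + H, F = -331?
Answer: -26/1408405 ≈ -1.8461e-5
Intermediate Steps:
K(H) = -H/5 (K(H) = -(0*(-5) + H)/5 = -(0 + H)/5 = -H/5)
z(V) = -V/331 (z(V) = V/(-331) = V*(-1/331) = -V/331)
z(K(26))/B(870, a(-26)) = -(-1)*26/1655/(-851) = -1/331*(-26/5)*(-1/851) = (26/1655)*(-1/851) = -26/1408405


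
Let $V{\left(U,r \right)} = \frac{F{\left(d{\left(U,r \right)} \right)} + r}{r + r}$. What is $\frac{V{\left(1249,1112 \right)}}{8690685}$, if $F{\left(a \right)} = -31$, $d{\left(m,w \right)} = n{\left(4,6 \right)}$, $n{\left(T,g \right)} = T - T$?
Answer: $\frac{1081}{19328083440} \approx 5.5929 \cdot 10^{-8}$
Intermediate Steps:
$n{\left(T,g \right)} = 0$
$d{\left(m,w \right)} = 0$
$V{\left(U,r \right)} = \frac{-31 + r}{2 r}$ ($V{\left(U,r \right)} = \frac{-31 + r}{r + r} = \frac{-31 + r}{2 r}$)
$\frac{V{\left(1249,1112 \right)}}{8690685} = \frac{\frac{1}{2} \cdot \frac{1}{1112} \left(-31 + 1112\right)}{8690685} = \frac{1}{2} \cdot \frac{1}{1112} \cdot 1081 \cdot \frac{1}{8690685} = \frac{1081}{2224} \cdot \frac{1}{8690685} = \frac{1081}{19328083440}$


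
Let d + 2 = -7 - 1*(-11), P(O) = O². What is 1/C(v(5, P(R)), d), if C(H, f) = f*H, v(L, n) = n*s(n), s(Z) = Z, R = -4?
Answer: 1/512 ≈ 0.0019531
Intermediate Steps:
v(L, n) = n² (v(L, n) = n*n = n²)
d = 2 (d = -2 + (-7 - 1*(-11)) = -2 + (-7 + 11) = -2 + 4 = 2)
C(H, f) = H*f
1/C(v(5, P(R)), d) = 1/(((-4)²)²*2) = 1/(16²*2) = 1/(256*2) = 1/512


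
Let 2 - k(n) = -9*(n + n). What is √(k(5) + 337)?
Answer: √429 ≈ 20.712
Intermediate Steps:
k(n) = 2 + 18*n (k(n) = 2 - (-9)*(n + n) = 2 - (-9)*2*n = 2 - (-18)*n = 2 + 18*n)
√(k(5) + 337) = √((2 + 18*5) + 337) = √((2 + 90) + 337) = √(92 + 337) = √429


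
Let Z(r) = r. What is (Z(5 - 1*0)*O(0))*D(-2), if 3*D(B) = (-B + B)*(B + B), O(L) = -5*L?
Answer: 0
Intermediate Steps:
D(B) = 0 (D(B) = ((-B + B)*(B + B))/3 = (0*(2*B))/3 = (⅓)*0 = 0)
(Z(5 - 1*0)*O(0))*D(-2) = ((5 - 1*0)*(-5*0))*0 = ((5 + 0)*0)*0 = (5*0)*0 = 0*0 = 0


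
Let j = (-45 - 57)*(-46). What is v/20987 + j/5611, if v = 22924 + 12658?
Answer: 9616826/3798647 ≈ 2.5316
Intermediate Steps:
v = 35582
j = 4692 (j = -102*(-46) = 4692)
v/20987 + j/5611 = 35582/20987 + 4692/5611 = 9616826/3798647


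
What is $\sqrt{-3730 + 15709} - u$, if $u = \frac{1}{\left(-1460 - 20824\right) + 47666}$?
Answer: $- \frac{1}{25382} + 33 \sqrt{11} \approx 109.45$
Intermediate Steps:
$u = \frac{1}{25382}$ ($u = \frac{1}{-22284 + 47666} = \frac{1}{25382} \approx 3.9398 \cdot 10^{-5}$)
$\sqrt{-3730 + 15709} - u = \sqrt{-3730 + 15709} - \frac{1}{25382} = \sqrt{11979} - \frac{1}{25382} = 33 \sqrt{11} - \frac{1}{25382} = - \frac{1}{25382} + 33 \sqrt{11}$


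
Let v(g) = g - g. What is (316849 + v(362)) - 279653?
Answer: 37196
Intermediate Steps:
v(g) = 0
(316849 + v(362)) - 279653 = (316849 + 0) - 279653 = 316849 - 279653 = 37196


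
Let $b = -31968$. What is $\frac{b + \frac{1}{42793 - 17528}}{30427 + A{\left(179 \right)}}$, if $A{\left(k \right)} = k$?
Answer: $- \frac{807671519}{773260590} \approx -1.0445$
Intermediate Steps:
$\frac{b + \frac{1}{42793 - 17528}}{30427 + A{\left(179 \right)}} = \frac{-31968 + \frac{1}{42793 - 17528}}{30427 + 179} = \frac{-31968 + \frac{1}{25265}}{30606} = \left(-31968 + \frac{1}{25265}\right) \frac{1}{30606} = \left(- \frac{807671519}{25265}\right) \frac{1}{30606} = - \frac{807671519}{773260590}$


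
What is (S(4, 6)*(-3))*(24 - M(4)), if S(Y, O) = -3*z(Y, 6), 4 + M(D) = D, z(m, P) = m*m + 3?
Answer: 4104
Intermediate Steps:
z(m, P) = 3 + m² (z(m, P) = m² + 3 = 3 + m²)
M(D) = -4 + D
S(Y, O) = -9 - 3*Y² (S(Y, O) = -3*(3 + Y²) = -9 - 3*Y²)
(S(4, 6)*(-3))*(24 - M(4)) = ((-9 - 3*4²)*(-3))*(24 - (-4 + 4)) = ((-9 - 3*16)*(-3))*(24 - 1*0) = ((-9 - 48)*(-3))*(24 + 0) = -57*(-3)*24 = 171*24 = 4104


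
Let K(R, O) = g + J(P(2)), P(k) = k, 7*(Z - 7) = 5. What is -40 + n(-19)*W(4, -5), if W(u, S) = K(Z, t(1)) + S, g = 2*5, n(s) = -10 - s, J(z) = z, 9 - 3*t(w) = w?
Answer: 23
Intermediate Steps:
Z = 54/7 (Z = 7 + (1/7)*5 = 7 + 5/7 = 54/7 ≈ 7.7143)
t(w) = 3 - w/3
g = 10
K(R, O) = 12 (K(R, O) = 10 + 2 = 12)
W(u, S) = 12 + S
-40 + n(-19)*W(4, -5) = -40 + (-10 - 1*(-19))*(12 - 5) = -40 + (-10 + 19)*7 = -40 + 9*7 = -40 + 63 = 23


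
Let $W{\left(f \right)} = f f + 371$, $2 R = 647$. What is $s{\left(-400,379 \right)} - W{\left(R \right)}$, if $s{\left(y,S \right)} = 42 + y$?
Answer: $- \frac{421525}{4} \approx -1.0538 \cdot 10^{5}$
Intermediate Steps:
$R = \frac{647}{2}$ ($R = \frac{1}{2} \cdot 647 = \frac{647}{2} \approx 323.5$)
$W{\left(f \right)} = 371 + f^{2}$ ($W{\left(f \right)} = f^{2} + 371 = 371 + f^{2}$)
$s{\left(-400,379 \right)} - W{\left(R \right)} = \left(42 - 400\right) - \left(371 + \left(\frac{647}{2}\right)^{2}\right) = -358 - \left(371 + \frac{418609}{4}\right) = -358 - \frac{420093}{4} = - \frac{421525}{4}$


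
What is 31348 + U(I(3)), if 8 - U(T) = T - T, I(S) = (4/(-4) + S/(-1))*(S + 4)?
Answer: 31356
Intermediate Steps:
I(S) = (-1 - S)*(4 + S) (I(S) = (4*(-1/4) + S*(-1))*(4 + S) = (-1 - S)*(4 + S))
U(T) = 8 (U(T) = 8 - (T - T) = 8 - 1*0 = 8 + 0 = 8)
31348 + U(I(3)) = 31348 + 8 = 31356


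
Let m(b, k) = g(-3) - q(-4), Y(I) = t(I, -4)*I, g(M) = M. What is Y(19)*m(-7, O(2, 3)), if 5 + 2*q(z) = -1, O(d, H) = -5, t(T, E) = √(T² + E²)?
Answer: 0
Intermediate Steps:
t(T, E) = √(E² + T²)
q(z) = -3 (q(z) = -5/2 + (½)*(-1) = -5/2 - ½ = -3)
Y(I) = I*√(16 + I²) (Y(I) = √((-4)² + I²)*I = √(16 + I²)*I = I*√(16 + I²))
m(b, k) = 0 (m(b, k) = -3 - 1*(-3) = -3 + 3 = 0)
Y(19)*m(-7, O(2, 3)) = (19*√(16 + 19²))*0 = (19*√(16 + 361))*0 = (19*√377)*0 = 0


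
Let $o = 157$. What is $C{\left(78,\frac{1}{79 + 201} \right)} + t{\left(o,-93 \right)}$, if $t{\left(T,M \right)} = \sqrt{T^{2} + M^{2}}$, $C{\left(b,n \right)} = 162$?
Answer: $162 + \sqrt{33298} \approx 344.48$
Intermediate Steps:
$t{\left(T,M \right)} = \sqrt{M^{2} + T^{2}}$
$C{\left(78,\frac{1}{79 + 201} \right)} + t{\left(o,-93 \right)} = 162 + \sqrt{\left(-93\right)^{2} + 157^{2}} = 162 + \sqrt{8649 + 24649} = 162 + \sqrt{33298}$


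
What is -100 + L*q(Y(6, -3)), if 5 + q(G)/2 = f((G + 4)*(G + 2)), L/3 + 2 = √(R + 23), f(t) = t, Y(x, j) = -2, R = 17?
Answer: -40 - 60*√10 ≈ -229.74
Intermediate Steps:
L = -6 + 6*√10 (L = -6 + 3*√(17 + 23) = -6 + 3*√40 = -6 + 3*(2*√10) = -6 + 6*√10 ≈ 12.974)
q(G) = -10 + 2*(2 + G)*(4 + G) (q(G) = -10 + 2*((G + 4)*(G + 2)) = -10 + 2*((4 + G)*(2 + G)) = -10 + 2*((2 + G)*(4 + G)) = -10 + 2*(2 + G)*(4 + G))
-100 + L*q(Y(6, -3)) = -100 + (-6 + 6*√10)*(6 + 2*(-2)² + 12*(-2)) = -100 + (-6 + 6*√10)*(6 + 2*4 - 24) = -100 + (-6 + 6*√10)*(6 + 8 - 24) = -100 + (-6 + 6*√10)*(-10) = -100 + (60 - 60*√10) = -40 - 60*√10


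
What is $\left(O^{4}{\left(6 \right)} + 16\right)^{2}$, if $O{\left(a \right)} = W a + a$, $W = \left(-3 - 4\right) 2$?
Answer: $1370115555165184$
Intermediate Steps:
$W = -14$ ($W = \left(-7\right) 2 = -14$)
$O{\left(a \right)} = - 13 a$ ($O{\left(a \right)} = - 14 a + a = - 13 a$)
$\left(O^{4}{\left(6 \right)} + 16\right)^{2} = \left(\left(\left(-13\right) 6\right)^{4} + 16\right)^{2} = \left(\left(-78\right)^{4} + 16\right)^{2} = \left(37015056 + 16\right)^{2} = 37015072^{2} = 1370115555165184$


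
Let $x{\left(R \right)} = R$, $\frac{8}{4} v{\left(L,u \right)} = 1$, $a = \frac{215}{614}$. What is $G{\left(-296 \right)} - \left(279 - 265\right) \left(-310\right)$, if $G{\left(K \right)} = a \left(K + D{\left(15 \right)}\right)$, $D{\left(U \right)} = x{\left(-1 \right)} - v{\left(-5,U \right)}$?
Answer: $\frac{5201595}{1228} \approx 4235.8$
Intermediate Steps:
$a = \frac{215}{614}$ ($a = 215 \cdot \frac{1}{614} = \frac{215}{614} \approx 0.35016$)
$v{\left(L,u \right)} = \frac{1}{2}$ ($v{\left(L,u \right)} = \frac{1}{2} \cdot 1 = \frac{1}{2}$)
$D{\left(U \right)} = - \frac{3}{2}$ ($D{\left(U \right)} = -1 - \frac{1}{2} = - \frac{3}{2}$)
$G{\left(K \right)} = - \frac{645}{1228} + \frac{215 K}{614}$ ($G{\left(K \right)} = \frac{215 \left(K - \frac{3}{2}\right)}{614} = \frac{215 \left(- \frac{3}{2} + K\right)}{614} = - \frac{645}{1228} + \frac{215 K}{614}$)
$G{\left(-296 \right)} - \left(279 - 265\right) \left(-310\right) = \left(- \frac{645}{1228} + \frac{215}{614} \left(-296\right)\right) - \left(279 - 265\right) \left(-310\right) = \left(- \frac{645}{1228} - \frac{31820}{307}\right) - 14 \left(-310\right) = - \frac{127925}{1228} - -4340 = - \frac{127925}{1228} + 4340 = \frac{5201595}{1228}$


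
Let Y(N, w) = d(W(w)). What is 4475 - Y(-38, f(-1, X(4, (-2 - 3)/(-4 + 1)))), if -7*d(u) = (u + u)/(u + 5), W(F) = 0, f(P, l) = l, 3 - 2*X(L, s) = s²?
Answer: 4475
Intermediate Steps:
X(L, s) = 3/2 - s²/2
d(u) = -2*u/(7*(5 + u)) (d(u) = -(u + u)/(7*(u + 5)) = -2*u/(7*(5 + u)))
Y(N, w) = 0 (Y(N, w) = -2*0/(35 + 7*0) = -2*0/(35 + 0) = -2*0/35 = -2*0*1/35 = 0)
4475 - Y(-38, f(-1, X(4, (-2 - 3)/(-4 + 1)))) = 4475 - 1*0 = 4475 + 0 = 4475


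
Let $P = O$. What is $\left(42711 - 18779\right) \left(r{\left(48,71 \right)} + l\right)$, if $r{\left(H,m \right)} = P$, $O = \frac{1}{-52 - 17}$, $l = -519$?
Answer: $- \frac{857052784}{69} \approx -1.2421 \cdot 10^{7}$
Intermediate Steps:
$O = - \frac{1}{69}$ ($O = \frac{1}{-69} = - \frac{1}{69} \approx -0.014493$)
$P = - \frac{1}{69} \approx -0.014493$
$r{\left(H,m \right)} = - \frac{1}{69}$
$\left(42711 - 18779\right) \left(r{\left(48,71 \right)} + l\right) = \left(42711 - 18779\right) \left(- \frac{1}{69} - 519\right) = 23932 \left(- \frac{35812}{69}\right) = - \frac{857052784}{69}$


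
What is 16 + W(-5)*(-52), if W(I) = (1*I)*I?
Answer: -1284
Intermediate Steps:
W(I) = I² (W(I) = I*I = I²)
16 + W(-5)*(-52) = 16 + (-5)²*(-52) = 16 + 25*(-52) = 16 - 1300 = -1284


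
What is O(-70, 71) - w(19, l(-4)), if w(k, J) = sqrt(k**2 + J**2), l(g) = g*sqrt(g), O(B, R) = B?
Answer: -70 - 3*sqrt(33) ≈ -87.234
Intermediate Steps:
l(g) = g**(3/2)
w(k, J) = sqrt(J**2 + k**2)
O(-70, 71) - w(19, l(-4)) = -70 - sqrt(((-4)**(3/2))**2 + 19**2) = -70 - sqrt((-8*I)**2 + 361) = -70 - sqrt(-64 + 361) = -70 - sqrt(297) = -70 - 3*sqrt(33)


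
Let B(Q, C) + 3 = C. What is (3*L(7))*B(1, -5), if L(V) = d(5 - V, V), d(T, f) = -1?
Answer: 24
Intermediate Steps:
B(Q, C) = -3 + C
L(V) = -1
(3*L(7))*B(1, -5) = (3*(-1))*(-3 - 5) = -3*(-8) = 24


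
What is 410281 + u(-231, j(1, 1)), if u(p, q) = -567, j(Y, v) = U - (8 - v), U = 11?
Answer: 409714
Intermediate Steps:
j(Y, v) = 3 + v (j(Y, v) = 11 - (8 - v) = 11 + (-8 + v) = 3 + v)
410281 + u(-231, j(1, 1)) = 410281 - 567 = 409714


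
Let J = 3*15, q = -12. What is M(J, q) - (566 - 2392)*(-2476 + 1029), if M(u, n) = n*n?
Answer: -2642078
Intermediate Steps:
J = 45
M(u, n) = n²
M(J, q) - (566 - 2392)*(-2476 + 1029) = (-12)² - (566 - 2392)*(-2476 + 1029) = 144 - (-1826)*(-1447) = 144 - 1*2642222 = 144 - 2642222 = -2642078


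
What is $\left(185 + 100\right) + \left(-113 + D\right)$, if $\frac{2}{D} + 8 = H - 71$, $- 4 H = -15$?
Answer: $\frac{51764}{301} \approx 171.97$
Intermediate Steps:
$H = \frac{15}{4}$ ($H = \left(- \frac{1}{4}\right) \left(-15\right) = \frac{15}{4} \approx 3.75$)
$D = - \frac{8}{301}$ ($D = \frac{2}{-8 + \left(\frac{15}{4} - 71\right)} = \frac{2}{-8 - \frac{269}{4}} = \frac{2}{- \frac{301}{4}} = 2 \left(- \frac{4}{301}\right) = - \frac{8}{301} \approx -0.026578$)
$\left(185 + 100\right) + \left(-113 + D\right) = \left(185 + 100\right) - \frac{34021}{301} = 285 - \frac{34021}{301} = \frac{51764}{301}$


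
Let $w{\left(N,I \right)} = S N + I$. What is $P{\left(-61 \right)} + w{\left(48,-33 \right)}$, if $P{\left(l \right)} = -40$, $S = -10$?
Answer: $-553$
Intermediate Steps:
$w{\left(N,I \right)} = I - 10 N$ ($w{\left(N,I \right)} = - 10 N + I = I - 10 N$)
$P{\left(-61 \right)} + w{\left(48,-33 \right)} = -40 - 513 = -553$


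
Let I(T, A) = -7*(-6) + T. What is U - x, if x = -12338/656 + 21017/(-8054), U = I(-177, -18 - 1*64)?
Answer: -150026209/1320856 ≈ -113.58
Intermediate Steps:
I(T, A) = 42 + T
U = -135 (U = 42 - 177 = -135)
x = -28289351/1320856 (x = -12338*1/656 + 21017*(-1/8054) = -6169/328 - 21017/8054 = -28289351/1320856 ≈ -21.417)
U - x = -135 - 1*(-28289351/1320856) = -135 + 28289351/1320856 = -150026209/1320856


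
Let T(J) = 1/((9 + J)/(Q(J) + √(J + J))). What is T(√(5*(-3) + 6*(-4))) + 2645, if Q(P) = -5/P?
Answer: 63481/24 + 39^(¾)/120 + 3*39^(¼)/40 - I*39^(¾)/120 + I*√39/104 + 3*I*39^(¼)/40 ≈ 2645.4 + 0.11742*I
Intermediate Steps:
T(J) = (-5/J + √2*√J)/(9 + J) (T(J) = 1/((9 + J)/(-5/J + √(J + J))) = 1/((9 + J)/(-5/J + √(2*J))) = 1/((9 + J)/(-5/J + √2*√J)) = (-5/J + √2*√J)/(9 + J))
T(√(5*(-3) + 6*(-4))) + 2645 = (-5 + √2*(√(5*(-3) + 6*(-4)))^(3/2))/((√(5*(-3) + 6*(-4)))*(9 + √(5*(-3) + 6*(-4)))) + 2645 = (-5 + √2*(√(-15 - 24))^(3/2))/((√(-15 - 24))*(9 + √(-15 - 24))) + 2645 = (-5 + √2*(√(-39))^(3/2))/((√(-39))*(9 + √(-39))) + 2645 = (-5 + √2*(I*√39)^(3/2))/(((I*√39))*(9 + I*√39)) + 2645 = (-I*√39/39)*(-5 + √2*(39^(¾)*I^(3/2)))/(9 + I*√39) + 2645 = (-I*√39/39)*(-5 + √2*39^(¾)*I^(3/2))/(9 + I*√39) + 2645 = -I*√39*(-5 + √2*39^(¾)*I^(3/2))/(39*(9 + I*√39)) + 2645 = 2645 - I*√39*(-5 + √2*39^(¾)*I^(3/2))/(39*(9 + I*√39))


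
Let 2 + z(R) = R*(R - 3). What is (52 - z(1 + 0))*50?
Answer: 2800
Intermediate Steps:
z(R) = -2 + R*(-3 + R) (z(R) = -2 + R*(R - 3) = -2 + R*(-3 + R))
(52 - z(1 + 0))*50 = (52 - (-2 + (1 + 0)² - 3*(1 + 0)))*50 = (52 - (-2 + 1² - 3*1))*50 = (52 - (-2 + 1 - 3))*50 = (52 - 1*(-4))*50 = (52 + 4)*50 = 56*50 = 2800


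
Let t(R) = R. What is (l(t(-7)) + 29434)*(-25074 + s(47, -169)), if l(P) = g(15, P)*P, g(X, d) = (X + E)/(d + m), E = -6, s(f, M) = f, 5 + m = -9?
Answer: -736719799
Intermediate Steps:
m = -14 (m = -5 - 9 = -14)
g(X, d) = (-6 + X)/(-14 + d) (g(X, d) = (X - 6)/(d - 14) = (-6 + X)/(-14 + d))
l(P) = 9*P/(-14 + P) (l(P) = ((-6 + 15)/(-14 + P))*P = (9/(-14 + P))*P = 9*P/(-14 + P))
(l(t(-7)) + 29434)*(-25074 + s(47, -169)) = (9*(-7)/(-14 - 7) + 29434)*(-25074 + 47) = (9*(-7)/(-21) + 29434)*(-25027) = (9*(-7)*(-1/21) + 29434)*(-25027) = (3 + 29434)*(-25027) = 29437*(-25027) = -736719799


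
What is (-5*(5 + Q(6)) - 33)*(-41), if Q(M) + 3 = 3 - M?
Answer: 1148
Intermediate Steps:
Q(M) = -M (Q(M) = -3 + (3 - M) = -M)
(-5*(5 + Q(6)) - 33)*(-41) = (-5*(5 - 1*6) - 33)*(-41) = (-5*(5 - 6) - 33)*(-41) = (-5*(-1) - 33)*(-41) = (5 - 33)*(-41) = -28*(-41) = 1148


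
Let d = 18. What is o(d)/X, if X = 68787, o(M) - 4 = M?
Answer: 22/68787 ≈ 0.00031983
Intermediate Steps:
o(M) = 4 + M
o(d)/X = (4 + 18)/68787 = 22*(1/68787) = 22/68787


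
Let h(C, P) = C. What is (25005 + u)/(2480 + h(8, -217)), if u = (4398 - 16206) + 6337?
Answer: 9767/1244 ≈ 7.8513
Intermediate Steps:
u = -5471 (u = -11808 + 6337 = -5471)
(25005 + u)/(2480 + h(8, -217)) = (25005 - 5471)/(2480 + 8) = 19534/2488 = 19534*(1/2488) = 9767/1244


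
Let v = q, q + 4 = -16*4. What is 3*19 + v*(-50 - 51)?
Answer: 6925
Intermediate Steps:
q = -68 (q = -4 - 16*4 = -4 - 64 = -68)
v = -68
3*19 + v*(-50 - 51) = 3*19 - 68*(-50 - 51) = 57 - 68*(-101) = 57 + 6868 = 6925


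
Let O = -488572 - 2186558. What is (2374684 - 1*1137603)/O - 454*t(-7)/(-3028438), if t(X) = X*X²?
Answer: -297357121667/578676096210 ≈ -0.51386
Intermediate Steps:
O = -2675130
t(X) = X³
(2374684 - 1*1137603)/O - 454*t(-7)/(-3028438) = (2374684 - 1*1137603)/(-2675130) - 454*(-7)³/(-3028438) = (2374684 - 1137603)*(-1/2675130) - 454*(-343)*(-1/3028438) = 1237081*(-1/2675130) + 155722*(-1/3028438) = -1237081/2675130 - 11123/216317 = -297357121667/578676096210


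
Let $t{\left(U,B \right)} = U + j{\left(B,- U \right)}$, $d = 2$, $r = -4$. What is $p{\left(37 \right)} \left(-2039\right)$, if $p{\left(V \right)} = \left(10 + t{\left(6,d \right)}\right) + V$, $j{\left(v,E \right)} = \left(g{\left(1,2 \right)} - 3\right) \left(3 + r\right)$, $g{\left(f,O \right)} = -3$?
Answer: $-120301$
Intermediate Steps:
$j{\left(v,E \right)} = 6$ ($j{\left(v,E \right)} = \left(-3 - 3\right) \left(3 - 4\right) = \left(-6\right) \left(-1\right) = 6$)
$t{\left(U,B \right)} = 6 + U$ ($t{\left(U,B \right)} = U + 6 = 6 + U$)
$p{\left(V \right)} = 22 + V$ ($p{\left(V \right)} = \left(10 + \left(6 + 6\right)\right) + V = \left(10 + 12\right) + V = 22 + V$)
$p{\left(37 \right)} \left(-2039\right) = \left(22 + 37\right) \left(-2039\right) = 59 \left(-2039\right) = -120301$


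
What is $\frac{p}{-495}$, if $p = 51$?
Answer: $- \frac{17}{165} \approx -0.10303$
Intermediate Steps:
$\frac{p}{-495} = \frac{51}{-495} = 51 \left(- \frac{1}{495}\right) = - \frac{17}{165}$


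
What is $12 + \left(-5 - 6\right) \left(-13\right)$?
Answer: $155$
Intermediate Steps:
$12 + \left(-5 - 6\right) \left(-13\right) = 12 - -143 = 12 + 143 = 155$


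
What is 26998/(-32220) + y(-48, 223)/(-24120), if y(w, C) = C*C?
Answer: -12519223/4317480 ≈ -2.8997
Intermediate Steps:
y(w, C) = C²
26998/(-32220) + y(-48, 223)/(-24120) = 26998/(-32220) + 223²/(-24120) = 26998*(-1/32220) + 49729*(-1/24120) = -13499/16110 - 49729/24120 = -12519223/4317480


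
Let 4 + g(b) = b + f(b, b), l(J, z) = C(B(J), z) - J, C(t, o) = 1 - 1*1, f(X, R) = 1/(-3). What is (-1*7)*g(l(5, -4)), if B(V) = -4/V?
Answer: 196/3 ≈ 65.333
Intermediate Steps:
f(X, R) = -⅓
C(t, o) = 0 (C(t, o) = 1 - 1 = 0)
l(J, z) = -J (l(J, z) = 0 - J = -J)
g(b) = -13/3 + b (g(b) = -4 + (b - ⅓) = -4 + (-⅓ + b) = -13/3 + b)
(-1*7)*g(l(5, -4)) = (-1*7)*(-13/3 - 1*5) = -7*(-13/3 - 5) = -7*(-28/3) = 196/3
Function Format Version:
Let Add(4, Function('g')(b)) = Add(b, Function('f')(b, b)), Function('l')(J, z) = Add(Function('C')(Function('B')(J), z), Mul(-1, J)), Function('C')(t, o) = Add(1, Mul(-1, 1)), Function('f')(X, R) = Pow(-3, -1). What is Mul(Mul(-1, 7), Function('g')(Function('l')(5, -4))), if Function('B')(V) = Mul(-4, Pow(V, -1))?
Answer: Rational(196, 3) ≈ 65.333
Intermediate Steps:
Function('f')(X, R) = Rational(-1, 3)
Function('C')(t, o) = 0 (Function('C')(t, o) = Add(1, -1) = 0)
Function('l')(J, z) = Mul(-1, J) (Function('l')(J, z) = Add(0, Mul(-1, J)) = Mul(-1, J))
Function('g')(b) = Add(Rational(-13, 3), b) (Function('g')(b) = Add(-4, Add(b, Rational(-1, 3))) = Add(-4, Add(Rational(-1, 3), b)) = Add(Rational(-13, 3), b))
Mul(Mul(-1, 7), Function('g')(Function('l')(5, -4))) = Mul(Mul(-1, 7), Add(Rational(-13, 3), Mul(-1, 5))) = Mul(-7, Add(Rational(-13, 3), -5)) = Mul(-7, Rational(-28, 3)) = Rational(196, 3)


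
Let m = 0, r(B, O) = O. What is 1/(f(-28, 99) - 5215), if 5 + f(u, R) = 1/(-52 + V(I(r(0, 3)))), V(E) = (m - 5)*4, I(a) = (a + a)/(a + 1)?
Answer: -72/375841 ≈ -0.00019157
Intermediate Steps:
I(a) = 2*a/(1 + a) (I(a) = (2*a)/(1 + a) = 2*a/(1 + a))
V(E) = -20 (V(E) = (0 - 5)*4 = -5*4 = -20)
f(u, R) = -361/72 (f(u, R) = -5 + 1/(-52 - 20) = -5 + 1/(-72) = -5 - 1/72 = -361/72)
1/(f(-28, 99) - 5215) = 1/(-361/72 - 5215) = 1/(-375841/72) = -72/375841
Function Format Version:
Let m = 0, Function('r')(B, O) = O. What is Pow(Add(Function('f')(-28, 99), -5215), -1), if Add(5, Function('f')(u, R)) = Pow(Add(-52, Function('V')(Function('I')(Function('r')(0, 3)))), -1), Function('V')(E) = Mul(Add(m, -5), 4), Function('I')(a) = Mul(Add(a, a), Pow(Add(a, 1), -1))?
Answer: Rational(-72, 375841) ≈ -0.00019157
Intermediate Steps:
Function('I')(a) = Mul(2, a, Pow(Add(1, a), -1)) (Function('I')(a) = Mul(Mul(2, a), Pow(Add(1, a), -1)) = Mul(2, a, Pow(Add(1, a), -1)))
Function('V')(E) = -20 (Function('V')(E) = Mul(Add(0, -5), 4) = Mul(-5, 4) = -20)
Function('f')(u, R) = Rational(-361, 72) (Function('f')(u, R) = Add(-5, Pow(Add(-52, -20), -1)) = Add(-5, Pow(-72, -1)) = Add(-5, Rational(-1, 72)) = Rational(-361, 72))
Pow(Add(Function('f')(-28, 99), -5215), -1) = Pow(Add(Rational(-361, 72), -5215), -1) = Pow(Rational(-375841, 72), -1) = Rational(-72, 375841)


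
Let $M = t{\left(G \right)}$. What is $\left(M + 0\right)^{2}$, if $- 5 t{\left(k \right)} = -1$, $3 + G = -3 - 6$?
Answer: $\frac{1}{25} \approx 0.04$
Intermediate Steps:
$G = -12$ ($G = -3 - 9 = -12$)
$t{\left(k \right)} = \frac{1}{5}$ ($t{\left(k \right)} = \left(- \frac{1}{5}\right) \left(-1\right) = \frac{1}{5}$)
$M = \frac{1}{5} \approx 0.2$
$\left(M + 0\right)^{2} = \left(\frac{1}{5} + 0\right)^{2} = \left(\frac{1}{5}\right)^{2} = \frac{1}{25}$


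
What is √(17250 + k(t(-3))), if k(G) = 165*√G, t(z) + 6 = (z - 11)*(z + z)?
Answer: √(17250 + 165*√78) ≈ 136.77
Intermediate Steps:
t(z) = -6 + 2*z*(-11 + z) (t(z) = -6 + (z - 11)*(z + z) = -6 + (-11 + z)*(2*z) = -6 + 2*z*(-11 + z))
√(17250 + k(t(-3))) = √(17250 + 165*√(-6 - 22*(-3) + 2*(-3)²)) = √(17250 + 165*√(-6 + 66 + 2*9)) = √(17250 + 165*√(-6 + 66 + 18)) = √(17250 + 165*√78)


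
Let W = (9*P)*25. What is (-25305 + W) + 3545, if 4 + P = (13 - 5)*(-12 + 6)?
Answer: -33460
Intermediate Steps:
P = -52 (P = -4 + (13 - 5)*(-12 + 6) = -4 + 8*(-6) = -4 - 48 = -52)
W = -11700 (W = (9*(-52))*25 = -468*25 = -11700)
(-25305 + W) + 3545 = (-25305 - 11700) + 3545 = -37005 + 3545 = -33460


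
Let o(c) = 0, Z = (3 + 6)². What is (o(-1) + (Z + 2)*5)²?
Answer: 172225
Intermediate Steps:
Z = 81 (Z = 9² = 81)
(o(-1) + (Z + 2)*5)² = (0 + (81 + 2)*5)² = (0 + 83*5)² = (0 + 415)² = 415² = 172225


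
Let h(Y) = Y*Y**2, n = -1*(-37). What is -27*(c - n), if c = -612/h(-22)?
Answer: 2655207/2662 ≈ 997.45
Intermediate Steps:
n = 37
h(Y) = Y**3
c = 153/2662 (c = -612/((-22)**3) = -612/(-10648) = -612*(-1/10648) = 153/2662 ≈ 0.057476)
-27*(c - n) = -27*(153/2662 - 1*37) = -27*(153/2662 - 37) = -27*(-98341/2662) = 2655207/2662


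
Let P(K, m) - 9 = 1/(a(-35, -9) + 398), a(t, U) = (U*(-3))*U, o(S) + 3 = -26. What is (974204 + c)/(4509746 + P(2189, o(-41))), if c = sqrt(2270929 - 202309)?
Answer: 75500810/349506013 + 155*sqrt(517155)/349506013 ≈ 0.21634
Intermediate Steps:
o(S) = -29 (o(S) = -3 - 26 = -29)
a(t, U) = -3*U**2 (a(t, U) = (-3*U)*U = -3*U**2)
P(K, m) = 1396/155 (P(K, m) = 9 + 1/(-3*(-9)**2 + 398) = 9 + 1/(-3*81 + 398) = 9 + 1/(-243 + 398) = 9 + 1/155 = 1396/155)
c = 2*sqrt(517155) (c = sqrt(2068620) = 2*sqrt(517155) ≈ 1438.3)
(974204 + c)/(4509746 + P(2189, o(-41))) = (974204 + 2*sqrt(517155))/(4509746 + 1396/155) = (974204 + 2*sqrt(517155))/(699012026/155) = (974204 + 2*sqrt(517155))*(155/699012026) = 75500810/349506013 + 155*sqrt(517155)/349506013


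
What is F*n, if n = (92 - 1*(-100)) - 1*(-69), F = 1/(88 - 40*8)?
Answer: -9/8 ≈ -1.1250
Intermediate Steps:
F = -1/232 (F = 1/(88 - 320) = 1/(-232) = -1/232 ≈ -0.0043103)
n = 261 (n = (92 + 100) + 69 = 192 + 69 = 261)
F*n = -1/232*261 = -9/8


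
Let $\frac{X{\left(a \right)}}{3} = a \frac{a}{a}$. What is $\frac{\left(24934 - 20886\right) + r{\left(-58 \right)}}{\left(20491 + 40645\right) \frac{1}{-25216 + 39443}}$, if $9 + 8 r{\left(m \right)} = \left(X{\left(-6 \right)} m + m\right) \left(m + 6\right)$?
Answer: $- \frac{268847619}{489088} \approx -549.69$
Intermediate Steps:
$X{\left(a \right)} = 3 a$ ($X{\left(a \right)} = 3 a \frac{a}{a} = 3 a 1 = 3 a$)
$r{\left(m \right)} = - \frac{9}{8} - \frac{17 m \left(6 + m\right)}{8}$ ($r{\left(m \right)} = - \frac{9}{8} + \frac{\left(3 \left(-6\right) m + m\right) \left(m + 6\right)}{8} = - \frac{9}{8} + \frac{\left(- 18 m + m\right) \left(6 + m\right)}{8} = - \frac{9}{8} + \frac{- 17 m \left(6 + m\right)}{8} = - \frac{9}{8} + \frac{\left(-17\right) m \left(6 + m\right)}{8} = - \frac{9}{8} - \frac{17 m \left(6 + m\right)}{8}$)
$\frac{\left(24934 - 20886\right) + r{\left(-58 \right)}}{\left(20491 + 40645\right) \frac{1}{-25216 + 39443}} = \frac{\left(24934 - 20886\right) - \left(- \frac{5907}{8} + \frac{14297}{2}\right)}{\left(20491 + 40645\right) \frac{1}{-25216 + 39443}} = \frac{4048 - \frac{51281}{8}}{61136 \cdot \frac{1}{14227}} = \frac{4048 - \frac{51281}{8}}{\frac{61136}{14227}} = \left(- \frac{18897}{8}\right) \frac{14227}{61136} = - \frac{268847619}{489088}$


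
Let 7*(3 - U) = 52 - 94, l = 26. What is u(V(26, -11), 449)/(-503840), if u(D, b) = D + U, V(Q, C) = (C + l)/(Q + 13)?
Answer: -61/3274960 ≈ -1.8626e-5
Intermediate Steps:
V(Q, C) = (26 + C)/(13 + Q) (V(Q, C) = (C + 26)/(Q + 13) = (26 + C)/(13 + Q))
U = 9 (U = 3 - (52 - 94)/7 = 3 - ⅐*(-42) = 3 + 6 = 9)
u(D, b) = 9 + D (u(D, b) = D + 9 = 9 + D)
u(V(26, -11), 449)/(-503840) = (9 + (26 - 11)/(13 + 26))/(-503840) = (9 + 15/39)*(-1/503840) = (9 + (1/39)*15)*(-1/503840) = (9 + 5/13)*(-1/503840) = (122/13)*(-1/503840) = -61/3274960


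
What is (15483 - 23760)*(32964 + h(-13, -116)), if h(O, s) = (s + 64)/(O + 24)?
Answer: -3000842904/11 ≈ -2.7280e+8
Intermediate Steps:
h(O, s) = (64 + s)/(24 + O)
(15483 - 23760)*(32964 + h(-13, -116)) = (15483 - 23760)*(32964 + (64 - 116)/(24 - 13)) = -8277*(32964 - 52/11) = -8277*362552/11 = -3000842904/11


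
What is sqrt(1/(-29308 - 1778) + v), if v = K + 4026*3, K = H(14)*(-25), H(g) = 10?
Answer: sqrt(1269984704978)/10362 ≈ 108.76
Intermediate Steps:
K = -250 (K = 10*(-25) = -250)
v = 11828 (v = -250 + 4026*3 = -250 + 12078 = 11828)
sqrt(1/(-29308 - 1778) + v) = sqrt(1/(-29308 - 1778) + 11828) = sqrt(1/(-31086) + 11828) = sqrt(-1/31086 + 11828) = sqrt(367685207/31086) = sqrt(1269984704978)/10362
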